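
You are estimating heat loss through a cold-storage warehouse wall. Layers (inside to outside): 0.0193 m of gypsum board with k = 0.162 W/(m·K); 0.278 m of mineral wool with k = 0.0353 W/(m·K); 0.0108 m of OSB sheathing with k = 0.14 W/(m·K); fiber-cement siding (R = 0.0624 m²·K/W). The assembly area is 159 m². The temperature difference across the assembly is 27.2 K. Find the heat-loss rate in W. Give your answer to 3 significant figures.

532 W

0.0193/0.162 = 0.1191
0.278/0.0353 = 7.875
0.0108/0.14 = 0.07714
R_total = 0.1191 + 7.875 + 0.07714 + 0.0624 = 8.134 m²·K/W
Q = A·ΔT/R = 159 × 27.2 / 8.134 = 531.7 W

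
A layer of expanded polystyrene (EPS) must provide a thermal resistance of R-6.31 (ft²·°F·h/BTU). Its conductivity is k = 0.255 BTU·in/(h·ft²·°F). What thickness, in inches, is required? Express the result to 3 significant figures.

L = R × k = 6.31 × 0.255 = 1.609 in

1.61 in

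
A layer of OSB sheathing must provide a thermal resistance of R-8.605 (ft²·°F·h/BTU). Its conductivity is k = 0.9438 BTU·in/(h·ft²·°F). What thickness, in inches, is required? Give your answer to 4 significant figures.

L = R × k = 8.605 × 0.9438 = 8.1214 in

8.121 in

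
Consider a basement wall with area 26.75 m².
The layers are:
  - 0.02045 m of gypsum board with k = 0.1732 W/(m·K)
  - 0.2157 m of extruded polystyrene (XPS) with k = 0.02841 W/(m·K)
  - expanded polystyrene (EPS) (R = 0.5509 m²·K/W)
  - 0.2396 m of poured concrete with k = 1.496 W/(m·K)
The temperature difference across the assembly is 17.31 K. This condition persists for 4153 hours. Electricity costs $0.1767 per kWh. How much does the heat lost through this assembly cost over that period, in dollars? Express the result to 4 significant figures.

0.02045/0.1732 = 0.11807
0.2157/0.02841 = 7.5924
0.2396/1.496 = 0.16016
R_total = 0.11807 + 7.5924 + 0.5509 + 0.16016 = 8.4215 m²·K/W
Q = 26.75 × 17.31 / 8.4215 = 54.983 W
E = 54.983 W × 4153 h / 1000 = 228.35 kWh
Cost = 228.35 × 0.1767 = $40.349

40.35 dollars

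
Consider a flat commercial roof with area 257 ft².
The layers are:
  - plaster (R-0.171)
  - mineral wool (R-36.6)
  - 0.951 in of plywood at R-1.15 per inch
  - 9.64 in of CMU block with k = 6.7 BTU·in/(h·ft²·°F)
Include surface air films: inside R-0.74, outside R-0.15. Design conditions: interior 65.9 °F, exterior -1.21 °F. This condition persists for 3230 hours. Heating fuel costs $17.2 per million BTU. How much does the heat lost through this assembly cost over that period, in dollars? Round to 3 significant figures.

23.8 dollars

0.951 × 1.15 = 1.094
9.64/6.7 = 1.439
R_total = 0.74 + 0.171 + 36.6 + 1.094 + 1.439 + 0.15 = 40.19 ft²·°F·h/BTU
Q = 257 × (65.9 − (-1.21)) / 40.19 = 429.1 BTU/h
E = 429.1 × 3230 = 1386000 BTU
Cost = 1386000/10⁶ × 17.2 = $23.84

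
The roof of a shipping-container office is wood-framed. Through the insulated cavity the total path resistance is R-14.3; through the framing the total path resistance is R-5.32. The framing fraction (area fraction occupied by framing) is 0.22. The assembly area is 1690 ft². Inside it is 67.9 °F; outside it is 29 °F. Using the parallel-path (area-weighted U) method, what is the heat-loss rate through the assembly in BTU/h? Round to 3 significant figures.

6300 BTU/h

U_eff = 0.78/14.3 + 0.22/5.32 = 0.05455 + 0.04135 = 0.0959
R_eff = 1/U_eff = 10.43 ft²·°F·h/BTU
Q = 1690 × (67.9 − 29) / 10.43 = 6304 BTU/h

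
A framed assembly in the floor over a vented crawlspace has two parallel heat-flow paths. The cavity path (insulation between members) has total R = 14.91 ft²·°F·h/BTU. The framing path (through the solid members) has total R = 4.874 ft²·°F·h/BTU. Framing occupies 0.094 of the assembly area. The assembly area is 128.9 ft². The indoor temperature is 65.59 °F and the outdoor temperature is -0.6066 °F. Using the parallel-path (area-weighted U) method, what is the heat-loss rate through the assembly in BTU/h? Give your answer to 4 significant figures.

683.1 BTU/h

U_eff = 0.906/14.91 + 0.094/4.874 = 0.060765 + 0.019286 = 0.080051
R_eff = 1/U_eff = 12.492 ft²·°F·h/BTU
Q = 128.9 × (65.59 − (-0.6066)) / 12.492 = 683.05 BTU/h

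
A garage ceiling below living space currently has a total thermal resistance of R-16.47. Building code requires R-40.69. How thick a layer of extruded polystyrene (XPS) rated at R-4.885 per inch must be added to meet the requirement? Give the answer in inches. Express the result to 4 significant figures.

4.958 in

ΔR = 40.69 − 16.47 = 24.22 ft²·°F·h/BTU
L = ΔR / (R/in) = 24.22/4.885 = 4.958 in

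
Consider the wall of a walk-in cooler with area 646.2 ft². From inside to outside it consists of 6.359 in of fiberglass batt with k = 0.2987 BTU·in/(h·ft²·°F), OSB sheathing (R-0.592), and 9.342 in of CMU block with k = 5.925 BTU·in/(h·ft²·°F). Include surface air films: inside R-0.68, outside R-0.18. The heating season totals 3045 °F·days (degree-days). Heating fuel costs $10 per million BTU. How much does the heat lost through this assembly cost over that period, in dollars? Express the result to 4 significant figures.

6.359/0.2987 = 21.289
9.342/5.925 = 1.5767
R_total = 0.68 + 21.289 + 0.592 + 1.5767 + 0.18 = 24.318 ft²·°F·h/BTU
E = A × HDD × 24 / R = 646.2 × 3045 × 24 / 24.318 = 1942000 BTU
Cost = 1942000/10⁶ × 10 = $19.42

19.42 dollars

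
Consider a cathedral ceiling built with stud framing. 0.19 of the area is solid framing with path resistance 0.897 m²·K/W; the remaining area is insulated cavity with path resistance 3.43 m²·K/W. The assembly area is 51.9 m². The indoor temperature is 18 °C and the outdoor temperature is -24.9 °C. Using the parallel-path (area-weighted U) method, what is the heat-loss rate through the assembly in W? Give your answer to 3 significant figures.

997 W

U_eff = 0.81/3.43 + 0.19/0.897 = 0.2362 + 0.2118 = 0.448
R_eff = 1/U_eff = 2.232 m²·K/W
Q = 51.9 × (18 − (-24.9)) / 2.232 = 997.4 W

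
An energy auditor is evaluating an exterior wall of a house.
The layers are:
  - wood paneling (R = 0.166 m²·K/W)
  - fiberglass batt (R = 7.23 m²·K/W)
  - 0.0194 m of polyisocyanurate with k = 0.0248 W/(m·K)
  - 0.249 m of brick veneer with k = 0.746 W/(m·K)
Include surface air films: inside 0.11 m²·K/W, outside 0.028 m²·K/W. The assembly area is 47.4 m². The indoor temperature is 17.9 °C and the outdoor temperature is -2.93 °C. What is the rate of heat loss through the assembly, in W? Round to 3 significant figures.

0.0194/0.0248 = 0.7823
0.249/0.746 = 0.3338
R_total = 0.11 + 0.166 + 7.23 + 0.7823 + 0.3338 + 0.028 = 8.65 m²·K/W
Q = A·ΔT/R = 47.4 × (17.9 − (-2.93)) / 8.65 = 114.1 W

114 W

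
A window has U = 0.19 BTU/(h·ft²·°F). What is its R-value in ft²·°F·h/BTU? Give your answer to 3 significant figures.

5.26 ft²·°F·h/BTU

R = 1/U = 1/0.19 = 5.263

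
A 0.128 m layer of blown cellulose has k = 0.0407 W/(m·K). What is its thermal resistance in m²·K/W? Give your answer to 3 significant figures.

R = L/k = 0.128/0.0407 = 3.145 m²·K/W

3.14 m²·K/W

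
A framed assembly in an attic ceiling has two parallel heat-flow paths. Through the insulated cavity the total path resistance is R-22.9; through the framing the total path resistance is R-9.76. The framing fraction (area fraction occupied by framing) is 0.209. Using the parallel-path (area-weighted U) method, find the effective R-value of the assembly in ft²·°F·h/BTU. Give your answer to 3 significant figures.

17.9 ft²·°F·h/BTU

U_eff = 0.791/22.9 + 0.209/9.76 = 0.03454 + 0.02141 = 0.05596
R_eff = 1/U_eff = 17.87 ft²·°F·h/BTU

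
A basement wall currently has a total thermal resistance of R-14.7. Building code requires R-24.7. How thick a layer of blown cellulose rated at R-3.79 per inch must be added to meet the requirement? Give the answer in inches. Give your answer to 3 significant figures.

2.64 in

ΔR = 24.7 − 14.7 = 10 ft²·°F·h/BTU
L = ΔR / (R/in) = 10/3.79 = 2.639 in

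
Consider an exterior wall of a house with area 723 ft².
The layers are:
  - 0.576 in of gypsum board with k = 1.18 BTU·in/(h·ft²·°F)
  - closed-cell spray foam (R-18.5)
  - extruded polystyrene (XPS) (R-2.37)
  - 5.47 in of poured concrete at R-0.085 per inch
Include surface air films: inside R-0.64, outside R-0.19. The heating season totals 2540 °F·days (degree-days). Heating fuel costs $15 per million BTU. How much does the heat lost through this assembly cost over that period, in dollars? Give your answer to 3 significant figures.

0.576/1.18 = 0.4881
5.47 × 0.085 = 0.465
R_total = 0.64 + 0.4881 + 18.5 + 2.37 + 0.465 + 0.19 = 22.65 ft²·°F·h/BTU
E = A × HDD × 24 / R = 723 × 2540 × 24 / 22.65 = 1946000 BTU
Cost = 1946000/10⁶ × 15 = $29.18

29.2 dollars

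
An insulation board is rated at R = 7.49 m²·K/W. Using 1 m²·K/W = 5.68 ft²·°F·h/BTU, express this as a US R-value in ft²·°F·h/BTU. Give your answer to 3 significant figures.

R_US = 7.49 × 5.68 = 42.54

42.5 ft²·°F·h/BTU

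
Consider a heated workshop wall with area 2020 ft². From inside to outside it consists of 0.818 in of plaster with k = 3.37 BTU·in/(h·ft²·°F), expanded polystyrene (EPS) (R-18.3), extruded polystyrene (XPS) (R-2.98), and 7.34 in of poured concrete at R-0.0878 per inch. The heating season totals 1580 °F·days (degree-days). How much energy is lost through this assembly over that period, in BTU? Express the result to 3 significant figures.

3460000 BTU

0.818/3.37 = 0.2427
7.34 × 0.0878 = 0.6445
R_total = 0.2427 + 18.3 + 2.98 + 0.6445 = 22.17 ft²·°F·h/BTU
E = A × HDD × 24 / R = 2020 × 1580 × 24 / 22.17 = 3455000 BTU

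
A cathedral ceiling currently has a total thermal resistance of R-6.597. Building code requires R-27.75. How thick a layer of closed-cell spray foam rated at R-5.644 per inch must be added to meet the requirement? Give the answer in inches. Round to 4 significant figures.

ΔR = 27.75 − 6.597 = 21.153 ft²·°F·h/BTU
L = ΔR / (R/in) = 21.153/5.644 = 3.7479 in

3.748 in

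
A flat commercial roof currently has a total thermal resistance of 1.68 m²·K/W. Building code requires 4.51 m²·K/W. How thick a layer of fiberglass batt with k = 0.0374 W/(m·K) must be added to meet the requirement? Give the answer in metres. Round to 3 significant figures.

0.106 m

ΔR = 4.51 − 1.68 = 2.83 m²·K/W
L = ΔR × k = 2.83 × 0.0374 = 0.1058 m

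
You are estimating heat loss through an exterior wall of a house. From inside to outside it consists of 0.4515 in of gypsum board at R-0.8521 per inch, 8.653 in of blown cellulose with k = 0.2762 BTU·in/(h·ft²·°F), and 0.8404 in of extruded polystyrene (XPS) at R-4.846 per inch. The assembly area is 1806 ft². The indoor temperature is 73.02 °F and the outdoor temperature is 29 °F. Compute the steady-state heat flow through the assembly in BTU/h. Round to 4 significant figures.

2222 BTU/h

0.4515 × 0.8521 = 0.38472
8.653/0.2762 = 31.329
0.8404 × 4.846 = 4.0726
R_total = 0.38472 + 31.329 + 4.0726 = 35.786 ft²·°F·h/BTU
Q = A·ΔT/R = 1806 × (73.02 − 29) / 35.786 = 2221.5 BTU/h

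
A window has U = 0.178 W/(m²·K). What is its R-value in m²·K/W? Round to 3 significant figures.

R = 1/U = 1/0.178 = 5.618

5.62 m²·K/W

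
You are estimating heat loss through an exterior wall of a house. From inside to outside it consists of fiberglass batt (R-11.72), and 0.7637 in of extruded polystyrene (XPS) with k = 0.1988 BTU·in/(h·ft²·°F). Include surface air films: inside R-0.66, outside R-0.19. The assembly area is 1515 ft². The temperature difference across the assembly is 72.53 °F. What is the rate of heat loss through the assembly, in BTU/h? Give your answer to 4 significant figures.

6695 BTU/h

0.7637/0.1988 = 3.8415
R_total = 0.66 + 11.72 + 3.8415 + 0.19 = 16.412 ft²·°F·h/BTU
Q = A·ΔT/R = 1515 × 72.53 / 16.412 = 6695.5 BTU/h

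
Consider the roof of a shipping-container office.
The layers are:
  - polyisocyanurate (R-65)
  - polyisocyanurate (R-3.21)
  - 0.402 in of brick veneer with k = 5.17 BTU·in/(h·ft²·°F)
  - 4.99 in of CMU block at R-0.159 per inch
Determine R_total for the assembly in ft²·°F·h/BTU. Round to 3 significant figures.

69.1 ft²·°F·h/BTU

0.402/5.17 = 0.07776
4.99 × 0.159 = 0.7934
R_total = 65 + 3.21 + 0.07776 + 0.7934 = 69.08 ft²·°F·h/BTU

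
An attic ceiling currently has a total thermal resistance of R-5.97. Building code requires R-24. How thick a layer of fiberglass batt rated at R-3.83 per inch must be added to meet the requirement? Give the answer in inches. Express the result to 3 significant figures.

ΔR = 24 − 5.97 = 18.03 ft²·°F·h/BTU
L = ΔR / (R/in) = 18.03/3.83 = 4.708 in

4.71 in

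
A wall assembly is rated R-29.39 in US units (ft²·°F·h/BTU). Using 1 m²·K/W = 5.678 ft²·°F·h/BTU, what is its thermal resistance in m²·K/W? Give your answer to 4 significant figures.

5.176 m²·K/W

R_SI = 29.39/5.678 = 5.1761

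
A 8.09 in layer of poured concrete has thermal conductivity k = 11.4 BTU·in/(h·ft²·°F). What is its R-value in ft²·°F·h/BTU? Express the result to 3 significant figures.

R = L/k = 8.09/11.4 = 0.7096 ft²·°F·h/BTU

0.710 ft²·°F·h/BTU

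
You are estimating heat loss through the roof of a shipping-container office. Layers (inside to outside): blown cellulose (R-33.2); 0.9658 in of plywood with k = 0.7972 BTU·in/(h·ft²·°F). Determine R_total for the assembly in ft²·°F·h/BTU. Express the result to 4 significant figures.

34.41 ft²·°F·h/BTU

0.9658/0.7972 = 1.2115
R_total = 33.2 + 1.2115 = 34.411 ft²·°F·h/BTU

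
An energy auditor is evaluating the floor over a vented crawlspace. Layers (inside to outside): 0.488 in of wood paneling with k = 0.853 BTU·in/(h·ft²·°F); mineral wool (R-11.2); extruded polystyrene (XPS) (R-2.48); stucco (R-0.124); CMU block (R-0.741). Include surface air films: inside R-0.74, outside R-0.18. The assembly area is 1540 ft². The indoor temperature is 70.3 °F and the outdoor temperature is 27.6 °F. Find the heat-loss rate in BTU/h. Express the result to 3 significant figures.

4100 BTU/h

0.488/0.853 = 0.5721
R_total = 0.74 + 0.5721 + 11.2 + 2.48 + 0.124 + 0.741 + 0.18 = 16.04 ft²·°F·h/BTU
Q = A·ΔT/R = 1540 × (70.3 − 27.6) / 16.04 = 4100 BTU/h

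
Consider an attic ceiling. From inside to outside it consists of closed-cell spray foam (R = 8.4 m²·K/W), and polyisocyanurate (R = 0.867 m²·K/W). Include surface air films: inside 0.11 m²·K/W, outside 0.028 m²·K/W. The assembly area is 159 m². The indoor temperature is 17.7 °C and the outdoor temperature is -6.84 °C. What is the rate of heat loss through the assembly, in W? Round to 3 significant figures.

R_total = 0.11 + 8.4 + 0.867 + 0.028 = 9.405 m²·K/W
Q = A·ΔT/R = 159 × (17.7 − (-6.84)) / 9.405 = 414.9 W

415 W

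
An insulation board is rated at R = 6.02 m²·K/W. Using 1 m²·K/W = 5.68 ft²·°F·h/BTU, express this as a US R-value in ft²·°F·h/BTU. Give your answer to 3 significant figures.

34.2 ft²·°F·h/BTU

R_US = 6.02 × 5.68 = 34.19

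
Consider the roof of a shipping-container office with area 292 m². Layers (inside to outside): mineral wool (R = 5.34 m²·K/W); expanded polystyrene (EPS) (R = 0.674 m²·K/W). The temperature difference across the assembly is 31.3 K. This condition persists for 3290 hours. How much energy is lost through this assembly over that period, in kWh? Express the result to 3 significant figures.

5000 kWh

R_total = 5.34 + 0.674 = 6.014 m²·K/W
Q = 292 × 31.3 / 6.014 = 1520 W
E = 1520 W × 3290 h / 1000 = 5000 kWh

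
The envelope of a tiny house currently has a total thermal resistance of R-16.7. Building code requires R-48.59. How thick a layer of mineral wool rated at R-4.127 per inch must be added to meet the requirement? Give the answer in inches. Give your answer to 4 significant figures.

7.727 in

ΔR = 48.59 − 16.7 = 31.89 ft²·°F·h/BTU
L = ΔR / (R/in) = 31.89/4.127 = 7.7272 in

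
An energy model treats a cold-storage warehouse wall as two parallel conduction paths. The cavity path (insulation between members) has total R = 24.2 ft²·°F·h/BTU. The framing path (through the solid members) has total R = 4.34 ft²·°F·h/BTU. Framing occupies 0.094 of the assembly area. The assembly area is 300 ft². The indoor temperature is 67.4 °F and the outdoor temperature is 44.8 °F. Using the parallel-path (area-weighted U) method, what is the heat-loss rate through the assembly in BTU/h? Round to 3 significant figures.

U_eff = 0.906/24.2 + 0.094/4.34 = 0.03744 + 0.02166 = 0.0591
R_eff = 1/U_eff = 16.92 ft²·°F·h/BTU
Q = 300 × (67.4 − 44.8) / 16.92 = 400.7 BTU/h

401 BTU/h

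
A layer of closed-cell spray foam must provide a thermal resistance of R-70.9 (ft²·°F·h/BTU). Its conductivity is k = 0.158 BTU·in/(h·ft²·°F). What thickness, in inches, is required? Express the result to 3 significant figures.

11.2 in

L = R × k = 70.9 × 0.158 = 11.2 in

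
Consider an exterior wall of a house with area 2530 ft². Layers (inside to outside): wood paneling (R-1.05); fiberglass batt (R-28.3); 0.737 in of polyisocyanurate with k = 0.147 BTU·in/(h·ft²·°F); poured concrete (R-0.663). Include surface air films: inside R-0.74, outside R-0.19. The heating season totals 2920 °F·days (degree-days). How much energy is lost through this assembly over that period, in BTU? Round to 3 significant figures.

4930000 BTU

0.737/0.147 = 5.014
R_total = 0.74 + 1.05 + 28.3 + 5.014 + 0.663 + 0.19 = 35.96 ft²·°F·h/BTU
E = A × HDD × 24 / R = 2530 × 2920 × 24 / 35.96 = 4931000 BTU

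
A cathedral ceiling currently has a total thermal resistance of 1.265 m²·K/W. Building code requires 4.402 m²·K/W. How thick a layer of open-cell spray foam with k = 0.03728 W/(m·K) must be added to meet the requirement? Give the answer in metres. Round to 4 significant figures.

ΔR = 4.402 − 1.265 = 3.137 m²·K/W
L = ΔR × k = 3.137 × 0.03728 = 0.11695 m

0.1169 m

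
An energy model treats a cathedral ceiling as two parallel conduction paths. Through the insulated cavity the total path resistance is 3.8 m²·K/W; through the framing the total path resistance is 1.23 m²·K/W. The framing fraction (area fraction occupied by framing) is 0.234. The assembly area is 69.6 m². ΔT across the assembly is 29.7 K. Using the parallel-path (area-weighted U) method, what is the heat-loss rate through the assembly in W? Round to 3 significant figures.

U_eff = 0.766/3.8 + 0.234/1.23 = 0.2016 + 0.1902 = 0.3918
R_eff = 1/U_eff = 2.552 m²·K/W
Q = 69.6 × 29.7 / 2.552 = 809.9 W

810 W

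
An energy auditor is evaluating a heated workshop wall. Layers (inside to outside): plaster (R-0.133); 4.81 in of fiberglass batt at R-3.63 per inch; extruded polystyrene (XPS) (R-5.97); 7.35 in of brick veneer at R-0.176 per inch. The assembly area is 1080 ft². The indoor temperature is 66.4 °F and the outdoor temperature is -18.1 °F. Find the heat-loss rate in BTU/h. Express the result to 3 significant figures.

4.81 × 3.63 = 17.46
7.35 × 0.176 = 1.294
R_total = 0.133 + 17.46 + 5.97 + 1.294 = 24.86 ft²·°F·h/BTU
Q = A·ΔT/R = 1080 × (66.4 − (-18.1)) / 24.86 = 3671 BTU/h

3670 BTU/h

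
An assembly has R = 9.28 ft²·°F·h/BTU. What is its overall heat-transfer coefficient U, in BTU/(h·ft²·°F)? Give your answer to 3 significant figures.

0.108 BTU/(h·ft²·°F)

U = 1/R = 1/9.28 = 0.1078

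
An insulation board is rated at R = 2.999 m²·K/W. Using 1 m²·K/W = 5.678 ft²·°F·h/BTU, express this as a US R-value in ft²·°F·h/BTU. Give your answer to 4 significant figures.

17.03 ft²·°F·h/BTU

R_US = 2.999 × 5.678 = 17.028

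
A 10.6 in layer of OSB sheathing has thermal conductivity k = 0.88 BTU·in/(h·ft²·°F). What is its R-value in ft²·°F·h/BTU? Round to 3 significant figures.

12.0 ft²·°F·h/BTU

R = L/k = 10.6/0.88 = 12.05 ft²·°F·h/BTU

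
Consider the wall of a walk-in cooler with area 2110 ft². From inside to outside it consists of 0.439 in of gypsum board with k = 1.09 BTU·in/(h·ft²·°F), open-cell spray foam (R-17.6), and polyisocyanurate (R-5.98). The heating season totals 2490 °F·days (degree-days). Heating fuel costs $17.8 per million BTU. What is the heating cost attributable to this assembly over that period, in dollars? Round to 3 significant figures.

0.439/1.09 = 0.4028
R_total = 0.4028 + 17.6 + 5.98 = 23.98 ft²·°F·h/BTU
E = A × HDD × 24 / R = 2110 × 2490 × 24 / 23.98 = 5258000 BTU
Cost = 5258000/10⁶ × 17.8 = $93.59

93.6 dollars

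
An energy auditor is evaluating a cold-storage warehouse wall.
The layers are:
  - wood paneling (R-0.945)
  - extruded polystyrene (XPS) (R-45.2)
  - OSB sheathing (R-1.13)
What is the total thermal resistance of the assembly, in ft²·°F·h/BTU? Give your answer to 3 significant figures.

47.3 ft²·°F·h/BTU

R_total = 0.945 + 45.2 + 1.13 = 47.28 ft²·°F·h/BTU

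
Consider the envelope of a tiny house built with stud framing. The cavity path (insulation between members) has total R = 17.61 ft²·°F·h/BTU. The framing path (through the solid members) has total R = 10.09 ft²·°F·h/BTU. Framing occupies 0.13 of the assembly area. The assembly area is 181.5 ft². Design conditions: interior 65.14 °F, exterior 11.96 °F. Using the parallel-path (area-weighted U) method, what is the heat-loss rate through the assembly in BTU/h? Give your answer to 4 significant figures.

601.2 BTU/h

U_eff = 0.87/17.61 + 0.13/10.09 = 0.049404 + 0.012884 = 0.062288
R_eff = 1/U_eff = 16.055 ft²·°F·h/BTU
Q = 181.5 × (65.14 − 11.96) / 16.055 = 601.21 BTU/h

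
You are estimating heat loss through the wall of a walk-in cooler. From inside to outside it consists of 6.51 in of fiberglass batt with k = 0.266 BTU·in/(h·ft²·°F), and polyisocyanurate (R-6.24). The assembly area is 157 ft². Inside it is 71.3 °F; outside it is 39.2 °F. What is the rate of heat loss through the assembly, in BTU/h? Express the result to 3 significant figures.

164 BTU/h

6.51/0.266 = 24.47
R_total = 24.47 + 6.24 = 30.71 ft²·°F·h/BTU
Q = A·ΔT/R = 157 × (71.3 − 39.2) / 30.71 = 164.1 BTU/h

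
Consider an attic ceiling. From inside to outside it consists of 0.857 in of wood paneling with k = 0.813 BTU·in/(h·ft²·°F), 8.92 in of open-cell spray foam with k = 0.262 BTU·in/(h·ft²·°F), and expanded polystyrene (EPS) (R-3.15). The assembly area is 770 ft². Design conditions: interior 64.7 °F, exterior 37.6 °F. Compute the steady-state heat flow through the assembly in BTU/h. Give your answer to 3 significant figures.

0.857/0.813 = 1.054
8.92/0.262 = 34.05
R_total = 1.054 + 34.05 + 3.15 = 38.25 ft²·°F·h/BTU
Q = A·ΔT/R = 770 × (64.7 − 37.6) / 38.25 = 545.5 BTU/h

546 BTU/h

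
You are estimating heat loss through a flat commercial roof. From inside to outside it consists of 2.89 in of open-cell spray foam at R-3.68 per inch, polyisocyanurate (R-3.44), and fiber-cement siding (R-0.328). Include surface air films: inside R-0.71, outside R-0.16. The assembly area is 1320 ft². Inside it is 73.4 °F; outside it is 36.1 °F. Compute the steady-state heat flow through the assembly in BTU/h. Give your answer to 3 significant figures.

2.89 × 3.68 = 10.64
R_total = 0.71 + 10.64 + 3.44 + 0.328 + 0.16 = 15.27 ft²·°F·h/BTU
Q = A·ΔT/R = 1320 × (73.4 − 36.1) / 15.27 = 3224 BTU/h

3220 BTU/h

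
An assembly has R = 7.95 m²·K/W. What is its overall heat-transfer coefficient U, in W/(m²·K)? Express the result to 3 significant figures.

0.126 W/(m²·K)

U = 1/R = 1/7.95 = 0.1258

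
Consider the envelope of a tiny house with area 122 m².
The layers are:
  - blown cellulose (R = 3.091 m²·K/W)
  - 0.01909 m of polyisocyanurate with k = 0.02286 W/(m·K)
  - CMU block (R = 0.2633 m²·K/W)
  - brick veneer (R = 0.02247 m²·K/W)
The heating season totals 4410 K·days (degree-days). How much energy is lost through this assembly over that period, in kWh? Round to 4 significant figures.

0.01909/0.02286 = 0.83508
R_total = 3.091 + 0.83508 + 0.2633 + 0.02247 = 4.2119 m²·K/W
E = A × HDD × 24 / R / 1000 = 122 × 4410 × 24 / 4.2119 / 1000 = 3065.7 kWh

3066 kWh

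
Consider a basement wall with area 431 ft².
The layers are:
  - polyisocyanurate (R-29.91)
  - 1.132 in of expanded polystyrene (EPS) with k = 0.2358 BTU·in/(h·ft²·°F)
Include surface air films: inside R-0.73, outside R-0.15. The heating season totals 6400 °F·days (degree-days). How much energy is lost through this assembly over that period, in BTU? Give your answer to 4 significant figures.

1860000 BTU

1.132/0.2358 = 4.8007
R_total = 0.73 + 29.91 + 4.8007 + 0.15 = 35.591 ft²·°F·h/BTU
E = A × HDD × 24 / R = 431 × 6400 × 24 / 35.591 = 1860100 BTU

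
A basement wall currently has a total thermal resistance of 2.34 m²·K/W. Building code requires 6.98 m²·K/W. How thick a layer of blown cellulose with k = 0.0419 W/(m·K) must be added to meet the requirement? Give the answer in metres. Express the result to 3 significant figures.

0.194 m

ΔR = 6.98 − 2.34 = 4.64 m²·K/W
L = ΔR × k = 4.64 × 0.0419 = 0.1944 m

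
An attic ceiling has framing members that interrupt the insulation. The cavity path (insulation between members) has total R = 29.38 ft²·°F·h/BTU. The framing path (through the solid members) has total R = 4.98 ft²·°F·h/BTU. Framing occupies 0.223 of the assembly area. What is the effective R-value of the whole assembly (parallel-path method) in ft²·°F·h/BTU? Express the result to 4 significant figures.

U_eff = 0.777/29.38 + 0.223/4.98 = 0.026447 + 0.044779 = 0.071226
R_eff = 1/U_eff = 14.04 ft²·°F·h/BTU

14.04 ft²·°F·h/BTU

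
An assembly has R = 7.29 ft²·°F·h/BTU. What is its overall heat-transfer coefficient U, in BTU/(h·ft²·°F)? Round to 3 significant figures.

U = 1/R = 1/7.29 = 0.1372

0.137 BTU/(h·ft²·°F)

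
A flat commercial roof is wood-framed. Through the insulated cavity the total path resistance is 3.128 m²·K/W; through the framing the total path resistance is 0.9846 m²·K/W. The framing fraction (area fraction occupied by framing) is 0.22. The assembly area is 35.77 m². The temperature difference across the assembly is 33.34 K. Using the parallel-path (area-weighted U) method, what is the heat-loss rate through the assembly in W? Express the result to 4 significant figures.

563.8 W

U_eff = 0.78/3.128 + 0.22/0.9846 = 0.24936 + 0.22344 = 0.4728
R_eff = 1/U_eff = 2.1151 m²·K/W
Q = 35.77 × 33.34 / 2.1151 = 563.85 W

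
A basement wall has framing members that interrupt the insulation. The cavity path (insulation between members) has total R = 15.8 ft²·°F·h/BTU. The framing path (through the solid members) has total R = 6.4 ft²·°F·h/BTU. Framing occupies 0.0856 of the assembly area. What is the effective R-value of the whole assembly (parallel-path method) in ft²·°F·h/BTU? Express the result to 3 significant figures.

U_eff = 0.9144/15.8 + 0.0856/6.4 = 0.05787 + 0.01337 = 0.07125
R_eff = 1/U_eff = 14.04 ft²·°F·h/BTU

14.0 ft²·°F·h/BTU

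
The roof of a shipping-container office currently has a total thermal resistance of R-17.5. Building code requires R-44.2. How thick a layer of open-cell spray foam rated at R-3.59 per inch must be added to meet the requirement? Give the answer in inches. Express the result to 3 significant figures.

ΔR = 44.2 − 17.5 = 26.7 ft²·°F·h/BTU
L = ΔR / (R/in) = 26.7/3.59 = 7.437 in

7.44 in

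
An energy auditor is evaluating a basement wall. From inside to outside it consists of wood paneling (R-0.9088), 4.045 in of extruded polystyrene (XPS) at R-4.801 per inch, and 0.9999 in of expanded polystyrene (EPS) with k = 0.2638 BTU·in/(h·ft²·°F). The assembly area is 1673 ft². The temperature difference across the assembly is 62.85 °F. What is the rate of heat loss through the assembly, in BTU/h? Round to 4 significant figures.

4360 BTU/h

4.045 × 4.801 = 19.42
0.9999/0.2638 = 3.7904
R_total = 0.9088 + 19.42 + 3.7904 = 24.119 ft²·°F·h/BTU
Q = A·ΔT/R = 1673 × 62.85 / 24.119 = 4359.5 BTU/h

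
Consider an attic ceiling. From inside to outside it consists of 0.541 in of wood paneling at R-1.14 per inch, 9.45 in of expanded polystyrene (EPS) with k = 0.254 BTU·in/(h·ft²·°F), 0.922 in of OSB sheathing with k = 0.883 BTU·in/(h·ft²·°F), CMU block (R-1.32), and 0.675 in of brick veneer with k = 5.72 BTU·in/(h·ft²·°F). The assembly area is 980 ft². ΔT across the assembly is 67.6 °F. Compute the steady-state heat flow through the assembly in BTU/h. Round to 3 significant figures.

1640 BTU/h

0.541 × 1.14 = 0.6167
9.45/0.254 = 37.2
0.922/0.883 = 1.044
0.675/5.72 = 0.118
R_total = 0.6167 + 37.2 + 1.044 + 1.32 + 0.118 = 40.3 ft²·°F·h/BTU
Q = A·ΔT/R = 980 × 67.6 / 40.3 = 1644 BTU/h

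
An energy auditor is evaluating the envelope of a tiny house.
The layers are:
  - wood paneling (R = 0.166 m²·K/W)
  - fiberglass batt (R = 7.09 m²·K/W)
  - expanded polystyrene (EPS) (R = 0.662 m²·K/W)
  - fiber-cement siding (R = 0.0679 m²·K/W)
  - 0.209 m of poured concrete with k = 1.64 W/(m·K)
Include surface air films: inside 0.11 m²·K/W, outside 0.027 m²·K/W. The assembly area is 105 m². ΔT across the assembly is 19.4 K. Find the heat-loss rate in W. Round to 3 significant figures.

247 W

0.209/1.64 = 0.1274
R_total = 0.11 + 0.166 + 7.09 + 0.662 + 0.0679 + 0.1274 + 0.027 = 8.25 m²·K/W
Q = A·ΔT/R = 105 × 19.4 / 8.25 = 246.9 W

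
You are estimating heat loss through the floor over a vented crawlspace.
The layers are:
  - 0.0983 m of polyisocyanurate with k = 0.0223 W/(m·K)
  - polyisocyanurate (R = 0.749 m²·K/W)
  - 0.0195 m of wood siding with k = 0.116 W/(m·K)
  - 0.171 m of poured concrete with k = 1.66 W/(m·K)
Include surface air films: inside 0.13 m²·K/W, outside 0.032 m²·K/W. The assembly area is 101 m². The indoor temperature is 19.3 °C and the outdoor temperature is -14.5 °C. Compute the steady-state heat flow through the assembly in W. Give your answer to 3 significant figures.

611 W

0.0983/0.0223 = 4.408
0.0195/0.116 = 0.1681
0.171/1.66 = 0.103
R_total = 0.13 + 4.408 + 0.749 + 0.1681 + 0.103 + 0.032 = 5.59 m²·K/W
Q = A·ΔT/R = 101 × (19.3 − (-14.5)) / 5.59 = 610.7 W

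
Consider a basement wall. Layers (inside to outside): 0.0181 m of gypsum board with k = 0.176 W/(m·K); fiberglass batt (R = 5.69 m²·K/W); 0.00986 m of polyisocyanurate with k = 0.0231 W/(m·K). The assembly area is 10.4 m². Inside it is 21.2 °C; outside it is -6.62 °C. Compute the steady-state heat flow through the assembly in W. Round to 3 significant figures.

0.0181/0.176 = 0.1028
0.00986/0.0231 = 0.4268
R_total = 0.1028 + 5.69 + 0.4268 = 6.22 m²·K/W
Q = A·ΔT/R = 10.4 × (21.2 − (-6.62)) / 6.22 = 46.52 W

46.5 W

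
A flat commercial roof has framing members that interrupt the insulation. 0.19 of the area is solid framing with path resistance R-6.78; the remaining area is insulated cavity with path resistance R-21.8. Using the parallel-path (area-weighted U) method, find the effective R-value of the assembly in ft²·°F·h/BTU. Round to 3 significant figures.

U_eff = 0.81/21.8 + 0.19/6.78 = 0.03716 + 0.02802 = 0.06518
R_eff = 1/U_eff = 15.34 ft²·°F·h/BTU

15.3 ft²·°F·h/BTU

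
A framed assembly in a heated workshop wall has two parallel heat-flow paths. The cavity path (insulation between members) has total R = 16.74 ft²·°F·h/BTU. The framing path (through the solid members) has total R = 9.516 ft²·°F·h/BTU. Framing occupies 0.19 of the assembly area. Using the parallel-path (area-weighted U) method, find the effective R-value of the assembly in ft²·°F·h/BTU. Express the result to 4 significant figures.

U_eff = 0.81/16.74 + 0.19/9.516 = 0.048387 + 0.019966 = 0.068353
R_eff = 1/U_eff = 14.63 ft²·°F·h/BTU

14.63 ft²·°F·h/BTU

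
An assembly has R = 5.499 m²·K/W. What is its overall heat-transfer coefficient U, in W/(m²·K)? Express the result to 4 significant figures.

0.1819 W/(m²·K)

U = 1/R = 1/5.499 = 0.18185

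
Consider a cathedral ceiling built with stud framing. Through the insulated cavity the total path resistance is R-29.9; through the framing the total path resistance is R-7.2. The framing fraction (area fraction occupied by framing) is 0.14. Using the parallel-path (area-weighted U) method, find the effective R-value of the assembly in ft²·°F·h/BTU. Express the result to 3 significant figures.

U_eff = 0.86/29.9 + 0.14/7.2 = 0.02876 + 0.01944 = 0.04821
R_eff = 1/U_eff = 20.74 ft²·°F·h/BTU

20.7 ft²·°F·h/BTU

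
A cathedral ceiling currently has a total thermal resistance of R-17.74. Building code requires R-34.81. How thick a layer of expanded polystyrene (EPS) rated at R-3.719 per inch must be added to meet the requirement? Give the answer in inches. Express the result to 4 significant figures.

4.590 in

ΔR = 34.81 − 17.74 = 17.07 ft²·°F·h/BTU
L = ΔR / (R/in) = 17.07/3.719 = 4.5899 in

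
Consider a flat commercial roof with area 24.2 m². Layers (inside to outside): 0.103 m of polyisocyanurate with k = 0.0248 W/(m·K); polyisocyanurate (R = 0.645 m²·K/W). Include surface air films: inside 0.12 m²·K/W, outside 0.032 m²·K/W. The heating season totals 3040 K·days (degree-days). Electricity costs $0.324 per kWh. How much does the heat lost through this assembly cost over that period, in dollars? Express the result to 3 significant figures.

0.103/0.0248 = 4.153
R_total = 0.12 + 4.153 + 0.645 + 0.032 = 4.95 m²·K/W
E = A × HDD × 24 / R / 1000 = 24.2 × 3040 × 24 / 4.95 / 1000 = 356.7 kWh
Cost = 356.7 × 0.324 = $115.6

116 dollars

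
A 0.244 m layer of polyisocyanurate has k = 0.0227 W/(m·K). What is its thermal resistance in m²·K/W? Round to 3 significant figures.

R = L/k = 0.244/0.0227 = 10.75 m²·K/W

10.7 m²·K/W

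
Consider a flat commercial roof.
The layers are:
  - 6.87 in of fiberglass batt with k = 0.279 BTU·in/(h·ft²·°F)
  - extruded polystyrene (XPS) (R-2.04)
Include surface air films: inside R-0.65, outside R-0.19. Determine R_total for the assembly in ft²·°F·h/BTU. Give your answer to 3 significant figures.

6.87/0.279 = 24.62
R_total = 0.65 + 24.62 + 2.04 + 0.19 = 27.5 ft²·°F·h/BTU

27.5 ft²·°F·h/BTU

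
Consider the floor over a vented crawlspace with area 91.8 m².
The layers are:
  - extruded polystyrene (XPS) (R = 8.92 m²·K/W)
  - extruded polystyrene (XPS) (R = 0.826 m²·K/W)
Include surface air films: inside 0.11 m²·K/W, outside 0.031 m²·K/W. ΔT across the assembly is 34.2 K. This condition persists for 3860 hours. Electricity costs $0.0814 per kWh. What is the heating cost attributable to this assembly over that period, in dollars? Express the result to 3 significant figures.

99.8 dollars

R_total = 0.11 + 8.92 + 0.826 + 0.031 = 9.887 m²·K/W
Q = 91.8 × 34.2 / 9.887 = 317.5 W
E = 317.5 W × 3860 h / 1000 = 1226 kWh
Cost = 1226 × 0.0814 = $99.77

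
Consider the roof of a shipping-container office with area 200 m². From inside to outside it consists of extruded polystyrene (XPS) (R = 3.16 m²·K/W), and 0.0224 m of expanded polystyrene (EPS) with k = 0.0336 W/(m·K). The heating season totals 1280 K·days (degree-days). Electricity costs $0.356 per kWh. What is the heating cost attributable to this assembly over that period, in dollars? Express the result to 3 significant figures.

0.0224/0.0336 = 0.6667
R_total = 3.16 + 0.6667 = 3.827 m²·K/W
E = A × HDD × 24 / R / 1000 = 200 × 1280 × 24 / 3.827 / 1000 = 1606 kWh
Cost = 1606 × 0.356 = $571.6

572 dollars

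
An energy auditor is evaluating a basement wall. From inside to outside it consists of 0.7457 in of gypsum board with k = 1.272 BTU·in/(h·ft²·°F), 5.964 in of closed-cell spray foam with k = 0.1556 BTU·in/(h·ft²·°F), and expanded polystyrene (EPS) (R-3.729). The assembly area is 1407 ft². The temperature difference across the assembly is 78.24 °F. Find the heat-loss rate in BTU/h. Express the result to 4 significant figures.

0.7457/1.272 = 0.58624
5.964/0.1556 = 38.329
R_total = 0.58624 + 38.329 + 3.729 = 42.644 ft²·°F·h/BTU
Q = A·ΔT/R = 1407 × 78.24 / 42.644 = 2581.4 BTU/h

2581 BTU/h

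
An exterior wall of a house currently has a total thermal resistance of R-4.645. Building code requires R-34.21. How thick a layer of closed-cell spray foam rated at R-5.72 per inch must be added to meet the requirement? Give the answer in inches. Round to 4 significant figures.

5.169 in

ΔR = 34.21 − 4.645 = 29.565 ft²·°F·h/BTU
L = ΔR / (R/in) = 29.565/5.72 = 5.1687 in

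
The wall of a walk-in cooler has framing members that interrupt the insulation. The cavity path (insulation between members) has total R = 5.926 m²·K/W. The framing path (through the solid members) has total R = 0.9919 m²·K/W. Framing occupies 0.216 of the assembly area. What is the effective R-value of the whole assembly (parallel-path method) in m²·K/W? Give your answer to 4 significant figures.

U_eff = 0.784/5.926 + 0.216/0.9919 = 0.1323 + 0.21776 = 0.35006
R_eff = 1/U_eff = 2.8566 m²·K/W

2.857 m²·K/W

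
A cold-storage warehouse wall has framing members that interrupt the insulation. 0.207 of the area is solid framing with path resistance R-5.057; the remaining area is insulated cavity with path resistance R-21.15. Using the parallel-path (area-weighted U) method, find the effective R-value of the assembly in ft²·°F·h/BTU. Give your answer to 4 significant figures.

12.75 ft²·°F·h/BTU

U_eff = 0.793/21.15 + 0.207/5.057 = 0.037494 + 0.040933 = 0.078427
R_eff = 1/U_eff = 12.751 ft²·°F·h/BTU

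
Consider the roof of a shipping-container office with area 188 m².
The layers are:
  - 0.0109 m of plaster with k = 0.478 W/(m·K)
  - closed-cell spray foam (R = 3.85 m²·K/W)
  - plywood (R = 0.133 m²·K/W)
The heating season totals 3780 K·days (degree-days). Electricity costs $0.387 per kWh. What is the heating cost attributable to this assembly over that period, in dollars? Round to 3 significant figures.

1650 dollars

0.0109/0.478 = 0.0228
R_total = 0.0228 + 3.85 + 0.133 = 4.006 m²·K/W
E = A × HDD × 24 / R / 1000 = 188 × 3780 × 24 / 4.006 / 1000 = 4258 kWh
Cost = 4258 × 0.387 = $1648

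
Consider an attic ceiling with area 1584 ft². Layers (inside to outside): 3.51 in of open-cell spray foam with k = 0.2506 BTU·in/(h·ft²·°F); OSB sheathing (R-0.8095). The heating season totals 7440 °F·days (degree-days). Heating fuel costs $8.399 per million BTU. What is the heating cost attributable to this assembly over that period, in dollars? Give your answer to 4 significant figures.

160.3 dollars

3.51/0.2506 = 14.006
R_total = 14.006 + 0.8095 = 14.816 ft²·°F·h/BTU
E = A × HDD × 24 / R = 1584 × 7440 × 24 / 14.816 = 19090000 BTU
Cost = 19090000/10⁶ × 8.399 = $160.34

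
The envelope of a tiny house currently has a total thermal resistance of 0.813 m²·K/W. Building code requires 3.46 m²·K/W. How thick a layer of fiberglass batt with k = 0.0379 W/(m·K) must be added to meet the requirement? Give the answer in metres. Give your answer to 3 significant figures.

ΔR = 3.46 − 0.813 = 2.647 m²·K/W
L = ΔR × k = 2.647 × 0.0379 = 0.1003 m

0.100 m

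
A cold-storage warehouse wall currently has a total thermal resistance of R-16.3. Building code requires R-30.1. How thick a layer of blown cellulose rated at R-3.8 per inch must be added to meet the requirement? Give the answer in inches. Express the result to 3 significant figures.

3.63 in

ΔR = 30.1 − 16.3 = 13.8 ft²·°F·h/BTU
L = ΔR / (R/in) = 13.8/3.8 = 3.632 in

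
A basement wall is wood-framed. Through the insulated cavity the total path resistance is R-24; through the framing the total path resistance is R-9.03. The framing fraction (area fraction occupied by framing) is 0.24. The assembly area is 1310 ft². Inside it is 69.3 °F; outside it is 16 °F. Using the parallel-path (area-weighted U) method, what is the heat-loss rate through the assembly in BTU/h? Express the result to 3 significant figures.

U_eff = 0.76/24 + 0.24/9.03 = 0.03167 + 0.02658 = 0.05824
R_eff = 1/U_eff = 17.17 ft²·°F·h/BTU
Q = 1310 × (69.3 − 16) / 17.17 = 4067 BTU/h

4070 BTU/h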